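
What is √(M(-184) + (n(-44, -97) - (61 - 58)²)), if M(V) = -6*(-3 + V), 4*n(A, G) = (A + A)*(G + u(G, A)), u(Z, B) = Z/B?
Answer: √12794/2 ≈ 56.555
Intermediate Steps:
n(A, G) = A*(G + G/A)/2 (n(A, G) = ((A + A)*(G + G/A))/4 = ((2*A)*(G + G/A))/4 = (2*A*(G + G/A))/4 = A*(G + G/A)/2)
M(V) = 18 - 6*V
√(M(-184) + (n(-44, -97) - (61 - 58)²)) = √((18 - 6*(-184)) + ((½)*(-97)*(1 - 44) - (61 - 58)²)) = √((18 + 1104) + ((½)*(-97)*(-43) - 1*3²)) = √(1122 + (4171/2 - 1*9)) = √(1122 + (4171/2 - 9)) = √(1122 + 4153/2) = √(6397/2) = √12794/2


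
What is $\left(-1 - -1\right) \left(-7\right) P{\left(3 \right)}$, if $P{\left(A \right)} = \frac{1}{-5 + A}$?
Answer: $0$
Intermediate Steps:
$\left(-1 - -1\right) \left(-7\right) P{\left(3 \right)} = \frac{\left(-1 - -1\right) \left(-7\right)}{-5 + 3} = \frac{\left(-1 + 1\right) \left(-7\right)}{-2} = 0 \left(-7\right) \left(- \frac{1}{2}\right) = 0 \left(- \frac{1}{2}\right) = 0$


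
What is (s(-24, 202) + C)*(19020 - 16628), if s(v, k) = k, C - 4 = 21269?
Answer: 51368200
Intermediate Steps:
C = 21273 (C = 4 + 21269 = 21273)
(s(-24, 202) + C)*(19020 - 16628) = (202 + 21273)*(19020 - 16628) = 21475*2392 = 51368200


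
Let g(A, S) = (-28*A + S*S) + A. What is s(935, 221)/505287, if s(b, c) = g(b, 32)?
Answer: -24221/505287 ≈ -0.047935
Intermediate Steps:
g(A, S) = S² - 27*A (g(A, S) = (-28*A + S²) + A = (S² - 28*A) + A = S² - 27*A)
s(b, c) = 1024 - 27*b (s(b, c) = 32² - 27*b = 1024 - 27*b)
s(935, 221)/505287 = (1024 - 27*935)/505287 = (1024 - 25245)*(1/505287) = -24221*1/505287 = -24221/505287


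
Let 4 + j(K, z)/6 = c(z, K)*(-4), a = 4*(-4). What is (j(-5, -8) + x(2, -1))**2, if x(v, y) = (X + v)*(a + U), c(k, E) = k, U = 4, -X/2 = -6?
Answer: 0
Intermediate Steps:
X = 12 (X = -2*(-6) = 12)
a = -16
x(v, y) = -144 - 12*v (x(v, y) = (12 + v)*(-16 + 4) = (12 + v)*(-12) = -144 - 12*v)
j(K, z) = -24 - 24*z (j(K, z) = -24 + 6*(z*(-4)) = -24 + 6*(-4*z) = -24 - 24*z)
(j(-5, -8) + x(2, -1))**2 = ((-24 - 24*(-8)) + (-144 - 12*2))**2 = ((-24 + 192) + (-144 - 24))**2 = (168 - 168)**2 = 0**2 = 0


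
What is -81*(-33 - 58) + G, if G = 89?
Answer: 7460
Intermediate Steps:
-81*(-33 - 58) + G = -81*(-33 - 58) + 89 = -81*(-91) + 89 = 7371 + 89 = 7460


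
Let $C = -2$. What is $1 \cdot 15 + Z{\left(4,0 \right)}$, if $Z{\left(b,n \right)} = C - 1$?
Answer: $12$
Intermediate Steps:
$Z{\left(b,n \right)} = -3$ ($Z{\left(b,n \right)} = -2 - 1 = -3$)
$1 \cdot 15 + Z{\left(4,0 \right)} = 1 \cdot 15 - 3 = 15 - 3 = 12$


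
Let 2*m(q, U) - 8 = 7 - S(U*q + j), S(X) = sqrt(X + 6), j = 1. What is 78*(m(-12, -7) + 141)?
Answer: 11583 - 39*sqrt(91) ≈ 11211.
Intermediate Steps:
S(X) = sqrt(6 + X)
m(q, U) = 15/2 - sqrt(7 + U*q)/2 (m(q, U) = 4 + (7 - sqrt(6 + (U*q + 1)))/2 = 4 + (7 - sqrt(6 + (1 + U*q)))/2 = 4 + (7 - sqrt(7 + U*q))/2 = 4 + (7/2 - sqrt(7 + U*q)/2) = 15/2 - sqrt(7 + U*q)/2)
78*(m(-12, -7) + 141) = 78*((15/2 - sqrt(7 - 7*(-12))/2) + 141) = 78*((15/2 - sqrt(7 + 84)/2) + 141) = 78*((15/2 - sqrt(91)/2) + 141) = 78*(297/2 - sqrt(91)/2) = 11583 - 39*sqrt(91)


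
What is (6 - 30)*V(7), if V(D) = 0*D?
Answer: 0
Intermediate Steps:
V(D) = 0
(6 - 30)*V(7) = (6 - 30)*0 = -24*0 = 0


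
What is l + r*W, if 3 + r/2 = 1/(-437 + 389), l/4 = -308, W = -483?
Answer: 13489/8 ≈ 1686.1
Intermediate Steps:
l = -1232 (l = 4*(-308) = -1232)
r = -145/24 (r = -6 + 2/(-437 + 389) = -6 + 2/(-48) = -6 + 2*(-1/48) = -6 - 1/24 = -145/24 ≈ -6.0417)
l + r*W = -1232 - 145/24*(-483) = -1232 + 23345/8 = 13489/8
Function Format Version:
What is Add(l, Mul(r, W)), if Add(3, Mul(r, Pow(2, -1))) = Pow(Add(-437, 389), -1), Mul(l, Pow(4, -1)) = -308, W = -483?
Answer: Rational(13489, 8) ≈ 1686.1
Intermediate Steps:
l = -1232 (l = Mul(4, -308) = -1232)
r = Rational(-145, 24) (r = Add(-6, Mul(2, Pow(Add(-437, 389), -1))) = Add(-6, Mul(2, Pow(-48, -1))) = Add(-6, Mul(2, Rational(-1, 48))) = Add(-6, Rational(-1, 24)) = Rational(-145, 24) ≈ -6.0417)
Add(l, Mul(r, W)) = Add(-1232, Mul(Rational(-145, 24), -483)) = Add(-1232, Rational(23345, 8)) = Rational(13489, 8)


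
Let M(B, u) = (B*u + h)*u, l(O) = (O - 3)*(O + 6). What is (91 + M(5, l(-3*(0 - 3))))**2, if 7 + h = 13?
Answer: 1691759161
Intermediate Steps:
h = 6 (h = -7 + 13 = 6)
l(O) = (-3 + O)*(6 + O)
M(B, u) = u*(6 + B*u) (M(B, u) = (B*u + 6)*u = (6 + B*u)*u = u*(6 + B*u))
(91 + M(5, l(-3*(0 - 3))))**2 = (91 + (-18 + (-3*(0 - 3))**2 + 3*(-3*(0 - 3)))*(6 + 5*(-18 + (-3*(0 - 3))**2 + 3*(-3*(0 - 3)))))**2 = (91 + (-18 + (-3*(-3))**2 + 3*(-3*(-3)))*(6 + 5*(-18 + (-3*(-3))**2 + 3*(-3*(-3)))))**2 = (91 + (-18 + 9**2 + 3*9)*(6 + 5*(-18 + 9**2 + 3*9)))**2 = (91 + (-18 + 81 + 27)*(6 + 5*(-18 + 81 + 27)))**2 = (91 + 90*(6 + 5*90))**2 = (91 + 90*(6 + 450))**2 = (91 + 90*456)**2 = (91 + 41040)**2 = 41131**2 = 1691759161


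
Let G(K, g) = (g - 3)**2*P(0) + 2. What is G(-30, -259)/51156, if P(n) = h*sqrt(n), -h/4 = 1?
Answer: 1/25578 ≈ 3.9096e-5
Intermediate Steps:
h = -4 (h = -4*1 = -4)
P(n) = -4*sqrt(n)
G(K, g) = 2 (G(K, g) = (g - 3)**2*(-4*sqrt(0)) + 2 = (-3 + g)**2*(-4*0) + 2 = (-3 + g)**2*0 + 2 = 0 + 2 = 2)
G(-30, -259)/51156 = 2/51156 = 2*(1/51156) = 1/25578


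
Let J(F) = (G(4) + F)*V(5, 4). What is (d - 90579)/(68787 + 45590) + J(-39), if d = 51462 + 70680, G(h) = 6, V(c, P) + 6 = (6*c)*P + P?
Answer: -445352475/114377 ≈ -3893.7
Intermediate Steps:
V(c, P) = -6 + P + 6*P*c (V(c, P) = -6 + ((6*c)*P + P) = -6 + (6*P*c + P) = -6 + (P + 6*P*c) = -6 + P + 6*P*c)
d = 122142
J(F) = 708 + 118*F (J(F) = (6 + F)*(-6 + 4 + 6*4*5) = (6 + F)*(-6 + 4 + 120) = (6 + F)*118 = 708 + 118*F)
(d - 90579)/(68787 + 45590) + J(-39) = (122142 - 90579)/(68787 + 45590) + (708 + 118*(-39)) = 31563/114377 + (708 - 4602) = 31563*(1/114377) - 3894 = 31563/114377 - 3894 = -445352475/114377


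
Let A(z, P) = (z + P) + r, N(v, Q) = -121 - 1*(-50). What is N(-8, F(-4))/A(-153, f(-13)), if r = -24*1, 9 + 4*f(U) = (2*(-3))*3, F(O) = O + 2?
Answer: 284/735 ≈ 0.38639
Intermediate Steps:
F(O) = 2 + O
N(v, Q) = -71 (N(v, Q) = -121 + 50 = -71)
f(U) = -27/4 (f(U) = -9/4 + ((2*(-3))*3)/4 = -9/4 + (-6*3)/4 = -9/4 + (¼)*(-18) = -9/4 - 9/2 = -27/4)
r = -24
A(z, P) = -24 + P + z (A(z, P) = (z + P) - 24 = (P + z) - 24 = -24 + P + z)
N(-8, F(-4))/A(-153, f(-13)) = -71/(-24 - 27/4 - 153) = -71/(-735/4) = -71*(-4/735) = 284/735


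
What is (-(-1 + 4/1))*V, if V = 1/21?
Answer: -⅐ ≈ -0.14286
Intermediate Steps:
V = 1/21 ≈ 0.047619
(-(-1 + 4/1))*V = -(-1 + 4/1)*(1/21) = -(-1 + 4*1)*(1/21) = -(-1 + 4)*(1/21) = -1*3*(1/21) = -3*1/21 = -⅐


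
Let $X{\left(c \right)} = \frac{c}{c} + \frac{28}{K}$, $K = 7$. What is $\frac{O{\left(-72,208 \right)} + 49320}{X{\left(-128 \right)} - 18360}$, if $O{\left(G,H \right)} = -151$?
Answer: $- \frac{49169}{18355} \approx -2.6788$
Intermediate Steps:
$X{\left(c \right)} = 5$ ($X{\left(c \right)} = \frac{c}{c} + \frac{28}{7} = 1 + 28 \cdot \frac{1}{7} = 1 + 4 = 5$)
$\frac{O{\left(-72,208 \right)} + 49320}{X{\left(-128 \right)} - 18360} = \frac{-151 + 49320}{5 - 18360} = \frac{49169}{-18355} = 49169 \left(- \frac{1}{18355}\right) = - \frac{49169}{18355}$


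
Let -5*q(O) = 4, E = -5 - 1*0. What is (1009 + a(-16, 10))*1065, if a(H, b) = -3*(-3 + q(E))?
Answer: 1086726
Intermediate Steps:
E = -5 (E = -5 + 0 = -5)
q(O) = -⅘ (q(O) = -⅕*4 = -⅘)
a(H, b) = 57/5 (a(H, b) = -3*(-3 - ⅘) = -3*(-19/5) = 57/5)
(1009 + a(-16, 10))*1065 = (1009 + 57/5)*1065 = (5102/5)*1065 = 1086726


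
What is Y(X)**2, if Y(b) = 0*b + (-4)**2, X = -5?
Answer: 256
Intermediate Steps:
Y(b) = 16 (Y(b) = 0 + 16 = 16)
Y(X)**2 = 16**2 = 256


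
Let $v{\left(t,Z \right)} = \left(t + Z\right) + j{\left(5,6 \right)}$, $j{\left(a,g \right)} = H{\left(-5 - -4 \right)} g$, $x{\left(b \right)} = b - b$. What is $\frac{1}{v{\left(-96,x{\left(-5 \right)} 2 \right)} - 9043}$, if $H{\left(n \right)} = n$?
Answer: $- \frac{1}{9145} \approx -0.00010935$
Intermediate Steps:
$x{\left(b \right)} = 0$
$j{\left(a,g \right)} = - g$ ($j{\left(a,g \right)} = \left(-5 - -4\right) g = \left(-5 + 4\right) g = - g$)
$v{\left(t,Z \right)} = -6 + Z + t$ ($v{\left(t,Z \right)} = \left(t + Z\right) - 6 = \left(Z + t\right) - 6 = -6 + Z + t$)
$\frac{1}{v{\left(-96,x{\left(-5 \right)} 2 \right)} - 9043} = \frac{1}{\left(-6 + 0 \cdot 2 - 96\right) - 9043} = \frac{1}{\left(-6 + 0 - 96\right) - 9043} = \frac{1}{-102 - 9043} = \frac{1}{-9145} = - \frac{1}{9145}$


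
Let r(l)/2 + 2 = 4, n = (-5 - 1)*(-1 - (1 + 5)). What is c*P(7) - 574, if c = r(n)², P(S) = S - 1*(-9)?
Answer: -318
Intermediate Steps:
P(S) = 9 + S (P(S) = S + 9 = 9 + S)
n = 42 (n = -6*(-1 - 1*6) = -6*(-1 - 6) = -6*(-7) = 42)
r(l) = 4 (r(l) = -4 + 2*4 = -4 + 8 = 4)
c = 16 (c = 4² = 16)
c*P(7) - 574 = 16*(9 + 7) - 574 = 16*16 - 574 = 256 - 574 = -318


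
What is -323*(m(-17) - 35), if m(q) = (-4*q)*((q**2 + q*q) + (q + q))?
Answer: -11937111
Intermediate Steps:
m(q) = -4*q*(2*q + 2*q**2) (m(q) = (-4*q)*((q**2 + q**2) + 2*q) = (-4*q)*(2*q**2 + 2*q) = (-4*q)*(2*q + 2*q**2) = -4*q*(2*q + 2*q**2))
-323*(m(-17) - 35) = -323*(8*(-17)**2*(-1 - 1*(-17)) - 35) = -323*(8*289*(-1 + 17) - 35) = -323*(8*289*16 - 35) = -323*(36992 - 35) = -323*36957 = -11937111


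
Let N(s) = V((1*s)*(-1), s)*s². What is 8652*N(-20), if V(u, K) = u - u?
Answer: 0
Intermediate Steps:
V(u, K) = 0
N(s) = 0 (N(s) = 0*s² = 0)
8652*N(-20) = 8652*0 = 0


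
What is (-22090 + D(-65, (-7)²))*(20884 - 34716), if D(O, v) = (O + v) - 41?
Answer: 306337304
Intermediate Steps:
D(O, v) = -41 + O + v
(-22090 + D(-65, (-7)²))*(20884 - 34716) = (-22090 + (-41 - 65 + (-7)²))*(20884 - 34716) = (-22090 + (-41 - 65 + 49))*(-13832) = (-22090 - 57)*(-13832) = -22147*(-13832) = 306337304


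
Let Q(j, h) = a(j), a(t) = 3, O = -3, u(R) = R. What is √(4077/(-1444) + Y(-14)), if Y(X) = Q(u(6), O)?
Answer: √255/38 ≈ 0.42023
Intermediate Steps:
Q(j, h) = 3
Y(X) = 3
√(4077/(-1444) + Y(-14)) = √(4077/(-1444) + 3) = √(4077*(-1/1444) + 3) = √(-4077/1444 + 3) = √(255/1444) = √255/38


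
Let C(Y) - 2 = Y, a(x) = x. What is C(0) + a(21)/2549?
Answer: 5119/2549 ≈ 2.0082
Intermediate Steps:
C(Y) = 2 + Y
C(0) + a(21)/2549 = (2 + 0) + 21/2549 = 2 + 21*(1/2549) = 2 + 21/2549 = 5119/2549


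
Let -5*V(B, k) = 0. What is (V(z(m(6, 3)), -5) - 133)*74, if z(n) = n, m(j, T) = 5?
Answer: -9842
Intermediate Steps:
V(B, k) = 0 (V(B, k) = -1/5*0 = 0)
(V(z(m(6, 3)), -5) - 133)*74 = (0 - 133)*74 = -133*74 = -9842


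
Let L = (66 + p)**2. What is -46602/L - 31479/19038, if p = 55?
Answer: -449364305/92911786 ≈ -4.8365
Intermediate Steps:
L = 14641 (L = (66 + 55)**2 = 121**2 = 14641)
-46602/L - 31479/19038 = -46602/14641 - 31479/19038 = -46602*1/14641 - 31479*1/19038 = -46602/14641 - 10493/6346 = -449364305/92911786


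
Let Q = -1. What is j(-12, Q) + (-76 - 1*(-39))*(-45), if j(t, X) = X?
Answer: 1664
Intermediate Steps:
j(-12, Q) + (-76 - 1*(-39))*(-45) = -1 + (-76 - 1*(-39))*(-45) = -1 + (-76 + 39)*(-45) = -1 - 37*(-45) = -1 + 1665 = 1664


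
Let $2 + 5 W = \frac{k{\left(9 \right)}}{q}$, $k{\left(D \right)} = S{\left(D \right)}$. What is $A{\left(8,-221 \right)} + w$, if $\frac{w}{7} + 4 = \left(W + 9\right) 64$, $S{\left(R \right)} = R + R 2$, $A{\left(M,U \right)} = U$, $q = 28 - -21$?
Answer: $\frac{127861}{35} \approx 3653.2$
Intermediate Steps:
$q = 49$ ($q = 28 + 21 = 49$)
$S{\left(R \right)} = 3 R$ ($S{\left(R \right)} = R + 2 R = 3 R$)
$k{\left(D \right)} = 3 D$
$W = - \frac{71}{245}$ ($W = - \frac{2}{5} + \frac{3 \cdot 9 \cdot \frac{1}{49}}{5} = - \frac{2}{5} + \frac{27 \cdot \frac{1}{49}}{5} = - \frac{2}{5} + \frac{1}{5} \cdot \frac{27}{49} = - \frac{2}{5} + \frac{27}{245} = - \frac{71}{245} \approx -0.2898$)
$w = \frac{135596}{35}$ ($w = -28 + 7 \left(- \frac{71}{245} + 9\right) 64 = -28 + 7 \cdot \frac{2134}{245} \cdot 64 = -28 + 7 \cdot \frac{136576}{245} = -28 + \frac{136576}{35} = \frac{135596}{35} \approx 3874.2$)
$A{\left(8,-221 \right)} + w = -221 + \frac{135596}{35} = \frac{127861}{35}$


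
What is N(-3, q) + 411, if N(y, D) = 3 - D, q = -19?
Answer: 433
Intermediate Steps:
N(-3, q) + 411 = (3 - 1*(-19)) + 411 = (3 + 19) + 411 = 22 + 411 = 433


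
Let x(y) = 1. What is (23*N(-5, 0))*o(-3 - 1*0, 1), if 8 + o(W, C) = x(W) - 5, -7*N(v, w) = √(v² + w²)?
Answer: 1380/7 ≈ 197.14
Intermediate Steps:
N(v, w) = -√(v² + w²)/7
o(W, C) = -12 (o(W, C) = -8 + (1 - 5) = -8 - 4 = -12)
(23*N(-5, 0))*o(-3 - 1*0, 1) = (23*(-√((-5)² + 0²)/7))*(-12) = (23*(-√(25 + 0)/7))*(-12) = (23*(-√25/7))*(-12) = (23*(-⅐*5))*(-12) = (23*(-5/7))*(-12) = -115/7*(-12) = 1380/7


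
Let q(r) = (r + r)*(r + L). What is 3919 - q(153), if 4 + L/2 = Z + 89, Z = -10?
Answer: -88799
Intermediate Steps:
L = 150 (L = -8 + 2*(-10 + 89) = -8 + 2*79 = -8 + 158 = 150)
q(r) = 2*r*(150 + r) (q(r) = (r + r)*(r + 150) = (2*r)*(150 + r) = 2*r*(150 + r))
3919 - q(153) = 3919 - 2*153*(150 + 153) = 3919 - 2*153*303 = 3919 - 1*92718 = 3919 - 92718 = -88799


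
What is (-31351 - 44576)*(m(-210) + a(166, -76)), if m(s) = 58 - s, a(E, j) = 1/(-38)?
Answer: -773164641/38 ≈ -2.0346e+7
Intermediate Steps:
a(E, j) = -1/38
(-31351 - 44576)*(m(-210) + a(166, -76)) = (-31351 - 44576)*((58 - 1*(-210)) - 1/38) = -75927*((58 + 210) - 1/38) = -75927*(268 - 1/38) = -75927*10183/38 = -773164641/38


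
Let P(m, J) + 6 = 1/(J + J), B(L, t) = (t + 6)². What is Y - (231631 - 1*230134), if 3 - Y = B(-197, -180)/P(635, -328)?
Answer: 13979178/3937 ≈ 3550.7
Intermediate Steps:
B(L, t) = (6 + t)²
P(m, J) = -6 + 1/(2*J) (P(m, J) = -6 + 1/(J + J) = -6 + 1/(2*J))
Y = 19872867/3937 (Y = 3 - (6 - 180)²/(-6 + (½)/(-328)) = 3 - (-174)²/(-6 + (½)*(-1/328)) = 3 - 30276/(-6 - 1/656) = 3 - 30276/(-3937/656) = 3 - 30276*(-656)/3937 = 3 - 1*(-19861056/3937) = 3 + 19861056/3937 = 19872867/3937 ≈ 5047.7)
Y - (231631 - 1*230134) = 19872867/3937 - (231631 - 1*230134) = 19872867/3937 - (231631 - 230134) = 19872867/3937 - 1*1497 = 19872867/3937 - 1497 = 13979178/3937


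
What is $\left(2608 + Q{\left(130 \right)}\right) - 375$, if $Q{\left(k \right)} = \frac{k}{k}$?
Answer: $2234$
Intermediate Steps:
$Q{\left(k \right)} = 1$
$\left(2608 + Q{\left(130 \right)}\right) - 375 = \left(2608 + 1\right) - 375 = 2609 + \left(-12273 + 11898\right) = 2609 - 375 = 2234$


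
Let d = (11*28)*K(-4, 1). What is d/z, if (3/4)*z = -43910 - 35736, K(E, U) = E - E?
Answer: 0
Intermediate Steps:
K(E, U) = 0
d = 0 (d = (11*28)*0 = 308*0 = 0)
z = -318584/3 (z = 4*(-43910 - 35736)/3 = (4/3)*(-79646) = -318584/3 ≈ -1.0619e+5)
d/z = 0/(-318584/3) = 0*(-3/318584) = 0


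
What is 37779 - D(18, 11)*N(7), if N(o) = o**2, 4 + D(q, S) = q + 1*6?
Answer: 36799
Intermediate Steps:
D(q, S) = 2 + q (D(q, S) = -4 + (q + 1*6) = -4 + (q + 6) = -4 + (6 + q) = 2 + q)
37779 - D(18, 11)*N(7) = 37779 - (2 + 18)*7**2 = 37779 - 20*49 = 37779 - 1*980 = 37779 - 980 = 36799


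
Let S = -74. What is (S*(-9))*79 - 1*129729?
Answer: -77115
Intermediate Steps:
(S*(-9))*79 - 1*129729 = -74*(-9)*79 - 1*129729 = 666*79 - 129729 = 52614 - 129729 = -77115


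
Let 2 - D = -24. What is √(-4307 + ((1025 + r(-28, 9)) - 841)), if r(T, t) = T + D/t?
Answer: I*√37333/3 ≈ 64.406*I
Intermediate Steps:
D = 26 (D = 2 - 1*(-24) = 2 + 24 = 26)
r(T, t) = T + 26/t
√(-4307 + ((1025 + r(-28, 9)) - 841)) = √(-4307 + ((1025 + (-28 + 26/9)) - 841)) = √(-4307 + ((1025 - 226/9) - 841)) = √(-4307 + (8999/9 - 841)) = √(-4307 + 1430/9) = √(-37333/9) = I*√37333/3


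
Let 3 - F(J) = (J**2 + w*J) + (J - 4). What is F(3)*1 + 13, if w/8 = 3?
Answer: -64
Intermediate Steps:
w = 24 (w = 8*3 = 24)
F(J) = 7 - J**2 - 25*J (F(J) = 3 - ((J**2 + 24*J) + (J - 4)) = 3 - ((J**2 + 24*J) + (-4 + J)) = 3 - (-4 + J**2 + 25*J) = 3 + (4 - J**2 - 25*J) = 7 - J**2 - 25*J)
F(3)*1 + 13 = (7 - 1*3**2 - 25*3)*1 + 13 = (7 - 1*9 - 75)*1 + 13 = (7 - 9 - 75)*1 + 13 = -77*1 + 13 = -77 + 13 = -64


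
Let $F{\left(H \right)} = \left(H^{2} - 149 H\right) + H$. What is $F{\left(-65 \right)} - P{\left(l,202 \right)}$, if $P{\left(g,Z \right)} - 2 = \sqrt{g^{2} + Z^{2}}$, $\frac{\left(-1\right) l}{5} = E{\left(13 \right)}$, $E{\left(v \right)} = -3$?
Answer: $13843 - \sqrt{41029} \approx 13640.0$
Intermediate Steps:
$F{\left(H \right)} = H^{2} - 148 H$
$l = 15$ ($l = \left(-5\right) \left(-3\right) = 15$)
$P{\left(g,Z \right)} = 2 + \sqrt{Z^{2} + g^{2}}$ ($P{\left(g,Z \right)} = 2 + \sqrt{g^{2} + Z^{2}} = 2 + \sqrt{Z^{2} + g^{2}}$)
$F{\left(-65 \right)} - P{\left(l,202 \right)} = - 65 \left(-148 - 65\right) - \left(2 + \sqrt{202^{2} + 15^{2}}\right) = \left(-65\right) \left(-213\right) - \left(2 + \sqrt{40804 + 225}\right) = 13845 - \left(2 + \sqrt{41029}\right) = 13843 - \sqrt{41029}$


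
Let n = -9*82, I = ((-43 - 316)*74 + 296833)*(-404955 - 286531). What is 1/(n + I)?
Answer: -1/186885847500 ≈ -5.3509e-12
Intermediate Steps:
I = -186885846762 (I = (-359*74 + 296833)*(-691486) = (-26566 + 296833)*(-691486) = 270267*(-691486) = -186885846762)
n = -738
1/(n + I) = 1/(-738 - 186885846762) = 1/(-186885847500) = -1/186885847500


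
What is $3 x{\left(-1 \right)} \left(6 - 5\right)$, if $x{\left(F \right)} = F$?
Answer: $-3$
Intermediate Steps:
$3 x{\left(-1 \right)} \left(6 - 5\right) = 3 \left(- (6 - 5)\right) = 3 \left(\left(-1\right) 1\right) = 3 \left(-1\right) = -3$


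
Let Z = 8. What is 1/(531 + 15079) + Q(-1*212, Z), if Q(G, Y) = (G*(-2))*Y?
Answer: 52949121/15610 ≈ 3392.0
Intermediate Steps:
Q(G, Y) = -2*G*Y (Q(G, Y) = (-2*G)*Y = -2*G*Y)
1/(531 + 15079) + Q(-1*212, Z) = 1/(531 + 15079) - 2*(-1*212)*8 = 1/15610 - 2*(-212)*8 = 1/15610 + 3392 = 52949121/15610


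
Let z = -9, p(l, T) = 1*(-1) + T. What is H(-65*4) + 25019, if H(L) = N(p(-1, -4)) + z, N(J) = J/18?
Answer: 450175/18 ≈ 25010.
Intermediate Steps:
p(l, T) = -1 + T
N(J) = J/18 (N(J) = J*(1/18) = J/18)
H(L) = -167/18 (H(L) = (-1 - 4)/18 - 9 = (1/18)*(-5) - 9 = -5/18 - 9 = -167/18)
H(-65*4) + 25019 = -167/18 + 25019 = 450175/18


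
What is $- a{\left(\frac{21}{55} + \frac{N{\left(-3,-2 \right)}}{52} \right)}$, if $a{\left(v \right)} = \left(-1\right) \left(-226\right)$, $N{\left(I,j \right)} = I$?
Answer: $-226$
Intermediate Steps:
$a{\left(v \right)} = 226$
$- a{\left(\frac{21}{55} + \frac{N{\left(-3,-2 \right)}}{52} \right)} = \left(-1\right) 226 = -226$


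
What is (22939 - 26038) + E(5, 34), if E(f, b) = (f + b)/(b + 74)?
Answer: -111551/36 ≈ -3098.6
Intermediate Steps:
E(f, b) = (b + f)/(74 + b)
(22939 - 26038) + E(5, 34) = (22939 - 26038) + (34 + 5)/(74 + 34) = -3099 + 39/108 = -3099 + (1/108)*39 = -3099 + 13/36 = -111551/36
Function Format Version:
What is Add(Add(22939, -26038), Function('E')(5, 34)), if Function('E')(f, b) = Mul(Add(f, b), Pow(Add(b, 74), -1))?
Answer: Rational(-111551, 36) ≈ -3098.6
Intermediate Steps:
Function('E')(f, b) = Mul(Pow(Add(74, b), -1), Add(b, f)) (Function('E')(f, b) = Mul(Add(b, f), Pow(Add(74, b), -1)) = Mul(Pow(Add(74, b), -1), Add(b, f)))
Add(Add(22939, -26038), Function('E')(5, 34)) = Add(Add(22939, -26038), Mul(Pow(Add(74, 34), -1), Add(34, 5))) = Add(-3099, Mul(Pow(108, -1), 39)) = Add(-3099, Mul(Rational(1, 108), 39)) = Add(-3099, Rational(13, 36)) = Rational(-111551, 36)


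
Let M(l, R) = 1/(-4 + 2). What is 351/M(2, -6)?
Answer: -702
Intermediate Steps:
M(l, R) = -½ (M(l, R) = 1/(-2) = -½)
351/M(2, -6) = 351/(-½) = 351*(-2) = -702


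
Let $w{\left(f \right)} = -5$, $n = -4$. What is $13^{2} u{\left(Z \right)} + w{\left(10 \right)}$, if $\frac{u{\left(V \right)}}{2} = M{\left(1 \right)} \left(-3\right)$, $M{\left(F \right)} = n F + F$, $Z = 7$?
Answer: $3037$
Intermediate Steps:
$M{\left(F \right)} = - 3 F$ ($M{\left(F \right)} = - 4 F + F = - 3 F$)
$u{\left(V \right)} = 18$ ($u{\left(V \right)} = 2 \left(-3\right) 1 \left(-3\right) = 2 \left(\left(-3\right) \left(-3\right)\right) = 2 \cdot 9 = 18$)
$13^{2} u{\left(Z \right)} + w{\left(10 \right)} = 13^{2} \cdot 18 - 5 = 169 \cdot 18 - 5 = 3042 - 5 = 3037$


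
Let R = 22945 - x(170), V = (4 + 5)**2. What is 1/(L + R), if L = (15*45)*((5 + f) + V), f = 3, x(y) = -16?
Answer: 1/83036 ≈ 1.2043e-5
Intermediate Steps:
V = 81 (V = 9**2 = 81)
R = 22961 (R = 22945 - 1*(-16) = 22945 + 16 = 22961)
L = 60075 (L = (15*45)*((5 + 3) + 81) = 675*(8 + 81) = 675*89 = 60075)
1/(L + R) = 1/(60075 + 22961) = 1/83036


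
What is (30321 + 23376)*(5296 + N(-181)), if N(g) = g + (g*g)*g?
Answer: -318134642322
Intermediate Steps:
N(g) = g + g³ (N(g) = g + g²*g = g + g³)
(30321 + 23376)*(5296 + N(-181)) = (30321 + 23376)*(5296 + (-181 + (-181)³)) = 53697*(5296 + (-181 - 5929741)) = 53697*(5296 - 5929922) = 53697*(-5924626) = -318134642322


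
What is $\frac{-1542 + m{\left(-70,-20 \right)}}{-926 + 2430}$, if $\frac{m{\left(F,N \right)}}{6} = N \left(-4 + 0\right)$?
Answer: $- \frac{531}{752} \approx -0.70612$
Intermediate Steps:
$m{\left(F,N \right)} = - 24 N$ ($m{\left(F,N \right)} = 6 N \left(-4 + 0\right) = 6 N \left(-4\right) = 6 \left(- 4 N\right) = - 24 N$)
$\frac{-1542 + m{\left(-70,-20 \right)}}{-926 + 2430} = \frac{-1542 - -480}{-926 + 2430} = \frac{-1542 + 480}{1504} = \left(-1062\right) \frac{1}{1504} = - \frac{531}{752}$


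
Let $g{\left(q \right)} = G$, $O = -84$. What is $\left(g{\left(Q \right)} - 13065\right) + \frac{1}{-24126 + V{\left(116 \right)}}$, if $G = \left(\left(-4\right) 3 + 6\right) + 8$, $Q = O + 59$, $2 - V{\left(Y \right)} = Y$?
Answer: $- \frac{316647121}{24240} \approx -13063.0$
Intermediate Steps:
$V{\left(Y \right)} = 2 - Y$
$Q = -25$ ($Q = -84 + 59 = -25$)
$G = 2$ ($G = \left(-12 + 6\right) + 8 = -6 + 8 = 2$)
$g{\left(q \right)} = 2$
$\left(g{\left(Q \right)} - 13065\right) + \frac{1}{-24126 + V{\left(116 \right)}} = \left(2 - 13065\right) + \frac{1}{-24126 + \left(2 - 116\right)} = -13063 + \frac{1}{-24126 + \left(2 - 116\right)} = -13063 + \frac{1}{-24126 - 114} = -13063 + \frac{1}{-24240} = -13063 - \frac{1}{24240} = - \frac{316647121}{24240}$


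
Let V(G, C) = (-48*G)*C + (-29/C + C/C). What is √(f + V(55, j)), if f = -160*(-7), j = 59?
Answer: 17*I*√1862630/59 ≈ 393.24*I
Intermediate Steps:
V(G, C) = 1 - 29/C - 48*C*G (V(G, C) = -48*C*G + (-29/C + 1) = -48*C*G + (1 - 29/C) = 1 - 29/C - 48*C*G)
f = 1120
√(f + V(55, j)) = √(1120 + (1 - 29/59 - 48*59*55)) = √(1120 + (1 - 29*1/59 - 155760)) = √(1120 + (1 - 29/59 - 155760)) = √(1120 - 9189810/59) = √(-9123730/59) = 17*I*√1862630/59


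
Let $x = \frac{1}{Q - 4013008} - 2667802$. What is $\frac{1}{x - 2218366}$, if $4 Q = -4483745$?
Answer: $- \frac{20535777}{100341256432540} \approx -2.0466 \cdot 10^{-7}$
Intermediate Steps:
$Q = - \frac{4483745}{4}$ ($Q = \frac{1}{4} \left(-4483745\right) = - \frac{4483745}{4} \approx -1.1209 \cdot 10^{6}$)
$x = - \frac{54785386952158}{20535777}$ ($x = \frac{1}{- \frac{4483745}{4} - 4013008} - 2667802 = \frac{1}{- \frac{20535777}{4}} - 2667802 = - \frac{4}{20535777} - 2667802 = - \frac{54785386952158}{20535777} \approx -2.6678 \cdot 10^{6}$)
$\frac{1}{x - 2218366} = \frac{1}{- \frac{54785386952158}{20535777} - 2218366} = \frac{1}{- \frac{100341256432540}{20535777}} = - \frac{20535777}{100341256432540}$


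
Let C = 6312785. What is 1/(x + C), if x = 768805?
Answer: 1/7081590 ≈ 1.4121e-7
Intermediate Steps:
1/(x + C) = 1/(768805 + 6312785) = 1/7081590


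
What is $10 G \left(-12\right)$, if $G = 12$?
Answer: $-1440$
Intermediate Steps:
$10 G \left(-12\right) = 10 \cdot 12 \left(-12\right) = 120 \left(-12\right) = -1440$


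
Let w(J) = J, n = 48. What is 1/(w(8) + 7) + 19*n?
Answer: 13681/15 ≈ 912.07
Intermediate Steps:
1/(w(8) + 7) + 19*n = 1/(8 + 7) + 19*48 = 1/15 + 912 = 13681/15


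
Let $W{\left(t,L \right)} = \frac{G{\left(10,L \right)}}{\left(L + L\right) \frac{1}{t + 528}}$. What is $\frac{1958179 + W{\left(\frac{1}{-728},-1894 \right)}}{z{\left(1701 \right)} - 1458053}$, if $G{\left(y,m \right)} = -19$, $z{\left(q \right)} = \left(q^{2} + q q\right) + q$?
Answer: $\frac{5400007037133}{11941926068800} \approx 0.45219$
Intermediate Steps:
$z{\left(q \right)} = q + 2 q^{2}$ ($z{\left(q \right)} = \left(q^{2} + q^{2}\right) + q = 2 q^{2} + q = q + 2 q^{2}$)
$W{\left(t,L \right)} = - \frac{19 \left(528 + t\right)}{2 L}$ ($W{\left(t,L \right)} = - \frac{19}{\left(L + L\right) \frac{1}{t + 528}} = - \frac{19}{2 L \frac{1}{528 + t}} = - 19 \frac{528 + t}{2 L} = - \frac{19 \left(528 + t\right)}{2 L}$)
$\frac{1958179 + W{\left(\frac{1}{-728},-1894 \right)}}{z{\left(1701 \right)} - 1458053} = \frac{1958179 + \frac{19 \left(-528 - \frac{1}{-728}\right)}{2 \left(-1894\right)}}{1701 \left(1 + 2 \cdot 1701\right) - 1458053} = \frac{1958179 + \frac{19}{2} \left(- \frac{1}{1894}\right) \left(-528 - - \frac{1}{728}\right)}{1701 \left(1 + 3402\right) - 1458053} = \frac{1958179 + \frac{19}{2} \left(- \frac{1}{1894}\right) \left(-528 + \frac{1}{728}\right)}{1701 \cdot 3403 - 1458053} = \frac{1958179 + \frac{19}{2} \left(- \frac{1}{1894}\right) \left(- \frac{384383}{728}\right)}{5788503 - 1458053} = \frac{1958179 + \frac{7303277}{2757664}}{4330450} = \frac{5400007037133}{2757664} \cdot \frac{1}{4330450} = \frac{5400007037133}{11941926068800}$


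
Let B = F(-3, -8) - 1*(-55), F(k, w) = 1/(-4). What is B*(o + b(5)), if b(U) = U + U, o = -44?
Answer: -3723/2 ≈ -1861.5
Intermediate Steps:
F(k, w) = -1/4
b(U) = 2*U
B = 219/4 (B = -1/4 - 1*(-55) = -1/4 + 55 = 219/4 ≈ 54.750)
B*(o + b(5)) = 219*(-44 + 2*5)/4 = 219*(-44 + 10)/4 = (219/4)*(-34) = -3723/2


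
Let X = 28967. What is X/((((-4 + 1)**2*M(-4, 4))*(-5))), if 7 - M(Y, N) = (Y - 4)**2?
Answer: 28967/2565 ≈ 11.293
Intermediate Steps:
M(Y, N) = 7 - (-4 + Y)**2 (M(Y, N) = 7 - (Y - 4)**2 = 7 - (-4 + Y)**2)
X/((((-4 + 1)**2*M(-4, 4))*(-5))) = 28967/((((-4 + 1)**2*(7 - (-4 - 4)**2))*(-5))) = 28967/((((-3)**2*(7 - 1*(-8)**2))*(-5))) = 28967/(((9*(7 - 1*64))*(-5))) = 28967/(((9*(7 - 64))*(-5))) = 28967/(((9*(-57))*(-5))) = 28967/((-513*(-5))) = 28967/2565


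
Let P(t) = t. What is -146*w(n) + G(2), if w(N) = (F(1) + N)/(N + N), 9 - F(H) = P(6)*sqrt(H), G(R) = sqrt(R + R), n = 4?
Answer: -503/4 ≈ -125.75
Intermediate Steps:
G(R) = sqrt(2)*sqrt(R) (G(R) = sqrt(2*R) = sqrt(2)*sqrt(R))
F(H) = 9 - 6*sqrt(H)
w(N) = (3 + N)/(2*N) (w(N) = ((9 - 6*sqrt(1)) + N)/(N + N) = ((9 - 6*1) + N)/((2*N)) = ((9 - 6) + N)*(1/(2*N)) = (3 + N)*(1/(2*N)) = (3 + N)/(2*N))
-146*w(n) + G(2) = -73*(3 + 4)/4 + sqrt(2)*sqrt(2) = -73*7/4 + 2 = -146*7/8 + 2 = -511/4 + 2 = -503/4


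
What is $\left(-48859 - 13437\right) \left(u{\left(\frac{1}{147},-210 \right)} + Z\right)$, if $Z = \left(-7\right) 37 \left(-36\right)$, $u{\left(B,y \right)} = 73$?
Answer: $-585395512$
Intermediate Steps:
$Z = 9324$ ($Z = \left(-259\right) \left(-36\right) = 9324$)
$\left(-48859 - 13437\right) \left(u{\left(\frac{1}{147},-210 \right)} + Z\right) = \left(-48859 - 13437\right) \left(73 + 9324\right) = \left(-62296\right) 9397 = -585395512$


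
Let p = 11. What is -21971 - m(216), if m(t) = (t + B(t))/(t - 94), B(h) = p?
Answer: -2680689/122 ≈ -21973.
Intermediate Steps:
B(h) = 11
m(t) = (11 + t)/(-94 + t) (m(t) = (t + 11)/(t - 94) = (11 + t)/(-94 + t))
-21971 - m(216) = -21971 - (11 + 216)/(-94 + 216) = -21971 - 227/122 = -2680689/122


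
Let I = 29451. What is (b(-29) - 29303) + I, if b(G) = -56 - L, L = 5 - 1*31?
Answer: 118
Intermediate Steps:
L = -26 (L = 5 - 31 = -26)
b(G) = -30 (b(G) = -56 - 1*(-26) = -56 + 26 = -30)
(b(-29) - 29303) + I = (-30 - 29303) + 29451 = -29333 + 29451 = 118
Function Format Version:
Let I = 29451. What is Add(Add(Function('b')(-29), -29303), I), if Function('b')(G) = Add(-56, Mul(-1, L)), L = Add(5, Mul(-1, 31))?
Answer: 118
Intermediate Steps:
L = -26 (L = Add(5, -31) = -26)
Function('b')(G) = -30 (Function('b')(G) = Add(-56, Mul(-1, -26)) = Add(-56, 26) = -30)
Add(Add(Function('b')(-29), -29303), I) = Add(Add(-30, -29303), 29451) = Add(-29333, 29451) = 118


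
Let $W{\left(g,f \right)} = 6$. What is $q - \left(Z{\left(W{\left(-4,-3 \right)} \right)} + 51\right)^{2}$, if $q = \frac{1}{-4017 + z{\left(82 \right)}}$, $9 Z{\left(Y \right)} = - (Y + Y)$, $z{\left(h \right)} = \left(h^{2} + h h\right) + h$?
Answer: $- \frac{2607384}{1057} \approx -2466.8$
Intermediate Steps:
$z{\left(h \right)} = h + 2 h^{2}$ ($z{\left(h \right)} = \left(h^{2} + h^{2}\right) + h = 2 h^{2} + h = h + 2 h^{2}$)
$Z{\left(Y \right)} = - \frac{2 Y}{9}$ ($Z{\left(Y \right)} = \frac{\left(-1\right) \left(Y + Y\right)}{9} = \frac{\left(-1\right) 2 Y}{9} = \frac{\left(-2\right) Y}{9} = - \frac{2 Y}{9}$)
$q = \frac{1}{9513}$ ($q = \frac{1}{-4017 + 82 \left(1 + 2 \cdot 82\right)} = \frac{1}{-4017 + 82 \left(1 + 164\right)} = \frac{1}{-4017 + 82 \cdot 165} = \frac{1}{-4017 + 13530} = \frac{1}{9513} \approx 0.00010512$)
$q - \left(Z{\left(W{\left(-4,-3 \right)} \right)} + 51\right)^{2} = \frac{1}{9513} - \left(\left(- \frac{2}{9}\right) 6 + 51\right)^{2} = \frac{1}{9513} - \left(- \frac{4}{3} + 51\right)^{2} = \frac{1}{9513} - \left(\frac{149}{3}\right)^{2} = \frac{1}{9513} - \frac{22201}{9} = - \frac{2607384}{1057}$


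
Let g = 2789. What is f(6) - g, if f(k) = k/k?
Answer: -2788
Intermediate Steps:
f(k) = 1
f(6) - g = 1 - 1*2789 = 1 - 2789 = -2788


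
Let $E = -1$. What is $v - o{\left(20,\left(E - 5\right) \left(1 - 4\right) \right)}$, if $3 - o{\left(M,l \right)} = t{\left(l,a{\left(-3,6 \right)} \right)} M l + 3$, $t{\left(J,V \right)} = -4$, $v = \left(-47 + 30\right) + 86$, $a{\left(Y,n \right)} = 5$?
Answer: $-1371$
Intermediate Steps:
$v = 69$ ($v = -17 + 86 = 69$)
$o{\left(M,l \right)} = 4 M l$ ($o{\left(M,l \right)} = 3 - \left(- 4 M l + 3\right) = 3 - \left(3 - 4 M l\right) = 3 + \left(-3 + 4 M l\right) = 4 M l$)
$v - o{\left(20,\left(E - 5\right) \left(1 - 4\right) \right)} = 69 - 4 \cdot 20 \left(-1 - 5\right) \left(1 - 4\right) = 69 - 4 \cdot 20 \left(\left(-6\right) \left(-3\right)\right) = 69 - 4 \cdot 20 \cdot 18 = 69 - 1440 = -1371$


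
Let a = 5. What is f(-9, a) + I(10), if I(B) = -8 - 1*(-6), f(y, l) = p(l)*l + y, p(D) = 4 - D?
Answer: -16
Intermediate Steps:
f(y, l) = y + l*(4 - l) (f(y, l) = (4 - l)*l + y = l*(4 - l) + y = y + l*(4 - l))
I(B) = -2 (I(B) = -8 + 6 = -2)
f(-9, a) + I(10) = (-9 - 1*5*(-4 + 5)) - 2 = (-9 - 1*5*1) - 2 = (-9 - 5) - 2 = -14 - 2 = -16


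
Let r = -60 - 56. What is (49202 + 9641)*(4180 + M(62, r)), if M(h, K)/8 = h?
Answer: 275149868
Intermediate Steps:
r = -116
M(h, K) = 8*h
(49202 + 9641)*(4180 + M(62, r)) = (49202 + 9641)*(4180 + 8*62) = 58843*(4180 + 496) = 58843*4676 = 275149868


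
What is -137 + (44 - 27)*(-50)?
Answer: -987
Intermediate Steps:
-137 + (44 - 27)*(-50) = -137 + 17*(-50) = -137 - 850 = -987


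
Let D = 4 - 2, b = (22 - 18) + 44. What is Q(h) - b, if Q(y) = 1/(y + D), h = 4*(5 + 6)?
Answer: -2207/46 ≈ -47.978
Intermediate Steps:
b = 48 (b = 4 + 44 = 48)
h = 44 (h = 4*11 = 44)
D = 2
Q(y) = 1/(2 + y) (Q(y) = 1/(y + 2) = 1/(2 + y))
Q(h) - b = 1/(2 + 44) - 1*48 = 1/46 - 48 = -2207/46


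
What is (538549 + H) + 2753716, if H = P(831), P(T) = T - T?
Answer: 3292265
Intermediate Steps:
P(T) = 0
H = 0
(538549 + H) + 2753716 = (538549 + 0) + 2753716 = 538549 + 2753716 = 3292265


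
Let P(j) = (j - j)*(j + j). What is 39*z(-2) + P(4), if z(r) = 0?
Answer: 0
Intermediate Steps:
P(j) = 0 (P(j) = 0*(2*j) = 0)
39*z(-2) + P(4) = 39*0 + 0 = 0 + 0 = 0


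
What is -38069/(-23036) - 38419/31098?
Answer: 149424839/358186764 ≈ 0.41717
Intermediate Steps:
-38069/(-23036) - 38419/31098 = -38069*(-1/23036) - 38419*1/31098 = 38069/23036 - 38419/31098 = 149424839/358186764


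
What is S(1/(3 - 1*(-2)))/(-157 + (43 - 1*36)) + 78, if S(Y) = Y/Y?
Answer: 11699/150 ≈ 77.993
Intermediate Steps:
S(Y) = 1
S(1/(3 - 1*(-2)))/(-157 + (43 - 1*36)) + 78 = 1/(-157 + (43 - 1*36)) + 78 = 1/(-157 + (43 - 36)) + 78 = 1/(-157 + 7) + 78 = 1/(-150) + 78 = -1/150*1 + 78 = -1/150 + 78 = 11699/150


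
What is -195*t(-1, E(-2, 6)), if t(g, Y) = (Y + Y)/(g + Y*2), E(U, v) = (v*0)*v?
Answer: 0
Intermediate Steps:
E(U, v) = 0 (E(U, v) = 0*v = 0)
t(g, Y) = 2*Y/(g + 2*Y) (t(g, Y) = (2*Y)/(g + 2*Y) = 2*Y/(g + 2*Y))
-195*t(-1, E(-2, 6)) = -390*0/(-1 + 2*0) = -390*0/(-1 + 0) = -390*0/(-1) = -390*0*(-1) = -195*0 = 0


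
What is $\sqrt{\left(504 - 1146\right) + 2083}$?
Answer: $\sqrt{1441} \approx 37.961$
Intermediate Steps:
$\sqrt{\left(504 - 1146\right) + 2083} = \sqrt{-642 + 2083} = \sqrt{1441}$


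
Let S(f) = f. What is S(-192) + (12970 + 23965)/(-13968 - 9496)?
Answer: -4542023/23464 ≈ -193.57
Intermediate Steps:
S(-192) + (12970 + 23965)/(-13968 - 9496) = -192 + (12970 + 23965)/(-13968 - 9496) = -192 + 36935/(-23464) = -192 + 36935*(-1/23464) = -192 - 36935/23464 = -4542023/23464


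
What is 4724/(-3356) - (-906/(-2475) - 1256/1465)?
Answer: -185842619/202807275 ≈ -0.91635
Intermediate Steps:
4724/(-3356) - (-906/(-2475) - 1256/1465) = 4724*(-1/3356) - (-906*(-1/2475) - 1256*1/1465) = -1181/839 - (302/825 - 1256/1465) = -1181/839 - 1*(-118754/241725) = -1181/839 + 118754/241725 = -185842619/202807275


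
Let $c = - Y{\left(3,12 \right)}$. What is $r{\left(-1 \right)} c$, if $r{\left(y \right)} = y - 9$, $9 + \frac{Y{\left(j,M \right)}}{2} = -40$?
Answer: $-980$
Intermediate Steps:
$Y{\left(j,M \right)} = -98$ ($Y{\left(j,M \right)} = -18 + 2 \left(-40\right) = -18 - 80 = -98$)
$r{\left(y \right)} = -9 + y$ ($r{\left(y \right)} = y - 9 = -9 + y$)
$c = 98$ ($c = \left(-1\right) \left(-98\right) = 98$)
$r{\left(-1 \right)} c = \left(-9 - 1\right) 98 = \left(-10\right) 98 = -980$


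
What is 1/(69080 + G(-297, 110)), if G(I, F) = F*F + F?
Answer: 1/81290 ≈ 1.2302e-5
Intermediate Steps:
G(I, F) = F + F² (G(I, F) = F² + F = F + F²)
1/(69080 + G(-297, 110)) = 1/(69080 + 110*(1 + 110)) = 1/(69080 + 110*111) = 1/(69080 + 12210) = 1/81290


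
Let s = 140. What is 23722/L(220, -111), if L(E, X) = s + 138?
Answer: 11861/139 ≈ 85.331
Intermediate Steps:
L(E, X) = 278 (L(E, X) = 140 + 138 = 278)
23722/L(220, -111) = 23722/278 = 23722*(1/278) = 11861/139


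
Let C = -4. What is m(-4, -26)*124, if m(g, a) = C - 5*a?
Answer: 15624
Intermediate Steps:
m(g, a) = -4 - 5*a
m(-4, -26)*124 = (-4 - 5*(-26))*124 = (-4 + 130)*124 = 126*124 = 15624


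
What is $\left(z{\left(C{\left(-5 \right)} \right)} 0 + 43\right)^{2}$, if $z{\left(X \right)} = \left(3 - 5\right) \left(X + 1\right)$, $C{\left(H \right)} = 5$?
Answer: $1849$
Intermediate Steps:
$z{\left(X \right)} = -2 - 2 X$ ($z{\left(X \right)} = - 2 \left(1 + X\right) = -2 - 2 X$)
$\left(z{\left(C{\left(-5 \right)} \right)} 0 + 43\right)^{2} = \left(\left(-2 - 10\right) 0 + 43\right)^{2} = \left(\left(-12\right) 0 + 43\right)^{2} = \left(0 + 43\right)^{2} = 43^{2} = 1849$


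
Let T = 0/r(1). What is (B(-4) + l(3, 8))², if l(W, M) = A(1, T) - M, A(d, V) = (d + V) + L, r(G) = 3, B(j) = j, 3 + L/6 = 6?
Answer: 49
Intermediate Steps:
L = 18 (L = -18 + 6*6 = -18 + 36 = 18)
T = 0 (T = 0/3 = 0*(⅓) = 0)
A(d, V) = 18 + V + d (A(d, V) = (d + V) + 18 = (V + d) + 18 = 18 + V + d)
l(W, M) = 19 - M (l(W, M) = (18 + 0 + 1) - M = 19 - M)
(B(-4) + l(3, 8))² = (-4 + (19 - 1*8))² = (-4 + (19 - 8))² = (-4 + 11)² = 7² = 49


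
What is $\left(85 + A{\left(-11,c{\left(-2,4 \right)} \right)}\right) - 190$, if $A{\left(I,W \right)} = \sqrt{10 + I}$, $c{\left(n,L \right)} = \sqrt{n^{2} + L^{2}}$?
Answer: $-105 + i \approx -105.0 + 1.0 i$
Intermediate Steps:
$c{\left(n,L \right)} = \sqrt{L^{2} + n^{2}}$
$\left(85 + A{\left(-11,c{\left(-2,4 \right)} \right)}\right) - 190 = \left(85 + \sqrt{10 - 11}\right) - 190 = \left(85 + \sqrt{-1}\right) - 190 = \left(85 + i\right) - 190 = -105 + i$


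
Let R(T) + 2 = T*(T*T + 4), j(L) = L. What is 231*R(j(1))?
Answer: 693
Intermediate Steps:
R(T) = -2 + T*(4 + T**2) (R(T) = -2 + T*(T*T + 4) = -2 + T*(T**2 + 4) = -2 + T*(4 + T**2))
231*R(j(1)) = 231*(-2 + 1**3 + 4*1) = 231*(-2 + 1 + 4) = 231*3 = 693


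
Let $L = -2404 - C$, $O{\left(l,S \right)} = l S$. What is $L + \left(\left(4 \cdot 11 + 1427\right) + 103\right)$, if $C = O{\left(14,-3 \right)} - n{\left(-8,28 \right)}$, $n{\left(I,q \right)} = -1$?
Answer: $-789$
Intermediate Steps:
$O{\left(l,S \right)} = S l$
$C = -41$ ($C = \left(-3\right) 14 - -1 = -42 + 1 = -41$)
$L = -2363$ ($L = -2404 - -41 = -2404 + 41 = -2363$)
$L + \left(\left(4 \cdot 11 + 1427\right) + 103\right) = -2363 + \left(\left(4 \cdot 11 + 1427\right) + 103\right) = -2363 + \left(\left(44 + 1427\right) + 103\right) = -2363 + \left(1471 + 103\right) = -2363 + 1574 = -789$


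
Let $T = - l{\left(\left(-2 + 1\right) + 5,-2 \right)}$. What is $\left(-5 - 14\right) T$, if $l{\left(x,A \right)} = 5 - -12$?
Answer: $323$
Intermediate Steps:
$l{\left(x,A \right)} = 17$ ($l{\left(x,A \right)} = 5 + 12 = 17$)
$T = -17$ ($T = \left(-1\right) 17 = -17$)
$\left(-5 - 14\right) T = \left(-5 - 14\right) \left(-17\right) = \left(-19\right) \left(-17\right) = 323$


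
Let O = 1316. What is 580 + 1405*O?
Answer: 1849560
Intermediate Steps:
580 + 1405*O = 580 + 1405*1316 = 580 + 1848980 = 1849560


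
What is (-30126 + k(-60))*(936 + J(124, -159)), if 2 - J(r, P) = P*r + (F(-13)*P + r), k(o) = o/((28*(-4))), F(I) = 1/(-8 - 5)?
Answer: -224991066003/364 ≈ -6.1811e+8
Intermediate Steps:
F(I) = -1/13 (F(I) = 1/(-13) = -1/13)
k(o) = -o/112 (k(o) = o/(-112) = o*(-1/112) = -o/112)
J(r, P) = 2 - r + P/13 - P*r (J(r, P) = 2 - (P*r + (-P/13 + r)) = 2 - (P*r + (r - P/13)) = 2 - (r - P/13 + P*r) = 2 + (-r + P/13 - P*r) = 2 - r + P/13 - P*r)
(-30126 + k(-60))*(936 + J(124, -159)) = (-30126 - 1/112*(-60))*(936 + (2 - 1*124 + (1/13)*(-159) - 1*(-159)*124)) = (-30126 + 15/28)*(936 + (2 - 124 - 159/13 + 19716)) = -843513*(936 + 254563/13)/28 = -843513/28*266731/13 = -224991066003/364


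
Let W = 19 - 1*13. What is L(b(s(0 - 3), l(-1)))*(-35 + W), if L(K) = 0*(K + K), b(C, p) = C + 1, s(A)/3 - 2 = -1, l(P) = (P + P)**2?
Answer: 0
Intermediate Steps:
l(P) = 4*P**2 (l(P) = (2*P)**2 = 4*P**2)
s(A) = 3 (s(A) = 6 + 3*(-1) = 6 - 3 = 3)
b(C, p) = 1 + C
L(K) = 0 (L(K) = 0*(2*K) = 0)
W = 6 (W = 19 - 13 = 6)
L(b(s(0 - 3), l(-1)))*(-35 + W) = 0*(-35 + 6) = 0*(-29) = 0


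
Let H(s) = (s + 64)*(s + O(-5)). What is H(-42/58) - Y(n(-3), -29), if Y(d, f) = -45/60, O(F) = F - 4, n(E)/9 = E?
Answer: -2067357/3364 ≈ -614.55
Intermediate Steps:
n(E) = 9*E
O(F) = -4 + F
H(s) = (-9 + s)*(64 + s) (H(s) = (s + 64)*(s + (-4 - 5)) = (64 + s)*(s - 9) = (64 + s)*(-9 + s) = (-9 + s)*(64 + s))
Y(d, f) = -3/4 (Y(d, f) = -45*1/60 = -3/4)
H(-42/58) - Y(n(-3), -29) = (-576 + (-42/58)**2 + 55*(-42/58)) - 1*(-3/4) = (-576 + (-42*1/58)**2 + 55*(-42*1/58)) + 3/4 = (-576 + (-21/29)**2 + 55*(-21/29)) + 3/4 = (-576 + 441/841 - 1155/29) + 3/4 = -517470/841 + 3/4 = -2067357/3364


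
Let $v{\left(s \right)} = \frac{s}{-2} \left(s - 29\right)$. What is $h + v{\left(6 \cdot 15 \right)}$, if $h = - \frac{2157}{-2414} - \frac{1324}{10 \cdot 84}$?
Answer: $- \frac{347974091}{126735} \approx -2745.7$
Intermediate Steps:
$v{\left(s \right)} = - \frac{s \left(-29 + s\right)}{2}$ ($v{\left(s \right)} = s \left(- \frac{1}{2}\right) \left(-29 + s\right) = - \frac{s}{2} \left(-29 + s\right) = - \frac{s \left(-29 + s\right)}{2}$)
$h = - \frac{86516}{126735}$ ($h = \left(-2157\right) \left(- \frac{1}{2414}\right) - \frac{1324}{840} = \frac{2157}{2414} - \frac{331}{210} = - \frac{86516}{126735} \approx -0.68265$)
$h + v{\left(6 \cdot 15 \right)} = - \frac{86516}{126735} + \frac{6 \cdot 15 \left(29 - 6 \cdot 15\right)}{2} = - \frac{86516}{126735} + \frac{1}{2} \cdot 90 \left(29 - 90\right) = - \frac{86516}{126735} + \frac{1}{2} \cdot 90 \left(-61\right) = - \frac{86516}{126735} - 2745 = - \frac{347974091}{126735}$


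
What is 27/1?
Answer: 27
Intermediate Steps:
27/1 = 27*1 = 27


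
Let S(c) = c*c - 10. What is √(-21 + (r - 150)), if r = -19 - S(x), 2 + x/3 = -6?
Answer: 6*I*√21 ≈ 27.495*I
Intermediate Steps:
x = -24 (x = -6 + 3*(-6) = -6 - 18 = -24)
S(c) = -10 + c² (S(c) = c² - 10 = -10 + c²)
r = -585 (r = -19 - (-10 + (-24)²) = -19 - (-10 + 576) = -19 - 1*566 = -19 - 566 = -585)
√(-21 + (r - 150)) = √(-21 + (-585 - 150)) = √(-21 - 735) = √(-756) = 6*I*√21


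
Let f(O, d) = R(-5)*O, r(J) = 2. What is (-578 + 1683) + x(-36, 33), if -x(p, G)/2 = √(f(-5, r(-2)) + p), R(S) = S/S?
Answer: 1105 - 2*I*√41 ≈ 1105.0 - 12.806*I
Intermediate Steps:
R(S) = 1
f(O, d) = O (f(O, d) = 1*O = O)
x(p, G) = -2*√(-5 + p)
(-578 + 1683) + x(-36, 33) = (-578 + 1683) - 2*√(-5 - 36) = 1105 - 2*I*√41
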